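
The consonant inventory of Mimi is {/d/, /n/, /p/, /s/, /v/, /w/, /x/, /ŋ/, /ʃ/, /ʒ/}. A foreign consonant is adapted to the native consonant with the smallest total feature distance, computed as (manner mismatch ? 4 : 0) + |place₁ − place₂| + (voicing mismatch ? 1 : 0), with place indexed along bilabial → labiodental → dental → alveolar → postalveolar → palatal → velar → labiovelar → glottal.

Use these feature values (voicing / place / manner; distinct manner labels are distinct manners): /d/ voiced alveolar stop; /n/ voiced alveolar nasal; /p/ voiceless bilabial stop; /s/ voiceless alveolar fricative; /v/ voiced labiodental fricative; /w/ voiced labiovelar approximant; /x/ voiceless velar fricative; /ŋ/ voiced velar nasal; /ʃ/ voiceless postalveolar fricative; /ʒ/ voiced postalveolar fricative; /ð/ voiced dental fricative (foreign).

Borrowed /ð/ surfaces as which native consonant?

/v/ is closest: same manner (fricative), place distance 1 (dental→labiodental), same voicing; total 1. Next closest is /s/ at distance 2.

v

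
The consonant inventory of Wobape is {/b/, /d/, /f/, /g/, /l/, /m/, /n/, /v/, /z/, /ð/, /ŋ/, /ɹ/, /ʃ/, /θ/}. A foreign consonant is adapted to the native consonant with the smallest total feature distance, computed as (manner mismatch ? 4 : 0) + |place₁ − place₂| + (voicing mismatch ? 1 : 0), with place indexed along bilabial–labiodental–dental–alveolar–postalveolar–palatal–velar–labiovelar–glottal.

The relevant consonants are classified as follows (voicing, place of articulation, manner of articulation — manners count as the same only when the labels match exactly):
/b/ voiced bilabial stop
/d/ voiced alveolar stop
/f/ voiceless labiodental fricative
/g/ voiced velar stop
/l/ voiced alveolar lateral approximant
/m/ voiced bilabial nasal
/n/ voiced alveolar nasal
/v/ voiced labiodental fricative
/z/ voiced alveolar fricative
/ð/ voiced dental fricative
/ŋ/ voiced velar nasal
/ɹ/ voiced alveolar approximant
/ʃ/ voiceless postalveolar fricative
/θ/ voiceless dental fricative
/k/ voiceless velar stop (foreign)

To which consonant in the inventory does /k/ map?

/g/ is closest: same manner (stop), place distance 0 (velar→velar), voicing differs (+1); total 1. Next closest is /d/ at distance 4.

g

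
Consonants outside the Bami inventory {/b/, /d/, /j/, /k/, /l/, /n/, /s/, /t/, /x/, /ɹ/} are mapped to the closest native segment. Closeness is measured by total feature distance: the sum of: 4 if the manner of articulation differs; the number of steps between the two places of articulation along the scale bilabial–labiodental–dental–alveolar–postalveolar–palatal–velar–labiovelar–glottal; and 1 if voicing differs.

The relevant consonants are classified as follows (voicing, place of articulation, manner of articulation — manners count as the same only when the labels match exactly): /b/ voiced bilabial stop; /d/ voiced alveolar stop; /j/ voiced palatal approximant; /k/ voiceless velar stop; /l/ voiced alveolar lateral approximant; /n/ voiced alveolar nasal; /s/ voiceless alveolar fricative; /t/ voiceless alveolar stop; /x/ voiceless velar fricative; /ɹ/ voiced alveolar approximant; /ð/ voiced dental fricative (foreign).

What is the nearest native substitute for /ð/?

/s/ is closest: same manner (fricative), place distance 1 (dental→alveolar), voicing differs (+1); total 2. Next closest is /d/ at distance 5.

s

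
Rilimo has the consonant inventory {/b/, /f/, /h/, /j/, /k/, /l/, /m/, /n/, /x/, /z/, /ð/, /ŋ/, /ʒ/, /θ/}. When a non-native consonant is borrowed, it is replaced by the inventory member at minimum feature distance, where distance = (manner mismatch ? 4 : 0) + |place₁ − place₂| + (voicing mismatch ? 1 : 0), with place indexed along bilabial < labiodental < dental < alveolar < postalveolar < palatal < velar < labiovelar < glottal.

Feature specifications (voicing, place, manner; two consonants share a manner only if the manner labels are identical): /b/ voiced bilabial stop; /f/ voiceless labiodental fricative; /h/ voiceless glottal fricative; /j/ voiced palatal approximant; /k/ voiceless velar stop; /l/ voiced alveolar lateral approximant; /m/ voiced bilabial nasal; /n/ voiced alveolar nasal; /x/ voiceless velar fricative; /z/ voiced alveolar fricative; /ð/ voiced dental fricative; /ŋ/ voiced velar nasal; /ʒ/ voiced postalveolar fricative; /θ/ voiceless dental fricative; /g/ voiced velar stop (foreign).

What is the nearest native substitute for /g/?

k

/k/ is closest: same manner (stop), place distance 0 (velar→velar), voicing differs (+1); total 1. Next closest is /ŋ/ at distance 4.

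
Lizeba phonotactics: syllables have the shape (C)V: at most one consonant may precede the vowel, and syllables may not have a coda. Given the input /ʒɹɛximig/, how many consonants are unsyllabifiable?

Syllabifying with onset maximization leaves /ʒ/, /g/ stranded (no codas are permitted; onsets are limited to one consonant).

2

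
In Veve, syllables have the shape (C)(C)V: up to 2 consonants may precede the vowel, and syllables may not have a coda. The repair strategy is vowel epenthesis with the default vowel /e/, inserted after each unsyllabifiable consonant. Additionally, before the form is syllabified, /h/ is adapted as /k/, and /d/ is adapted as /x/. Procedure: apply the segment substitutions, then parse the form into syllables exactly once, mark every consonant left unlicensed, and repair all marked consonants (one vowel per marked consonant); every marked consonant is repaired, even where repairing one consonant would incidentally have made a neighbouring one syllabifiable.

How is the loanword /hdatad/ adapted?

kxataxe

Substitution: /h/ → /k/, /d/ → /x/, giving /kxatax/.
Syllabifying with onset maximization leaves /x/ stranded (no codas are permitted; onsets may contain at most 2 consonants).
Each unlicensed consonant becomes the onset of a new syllable: /x/ → /xe/.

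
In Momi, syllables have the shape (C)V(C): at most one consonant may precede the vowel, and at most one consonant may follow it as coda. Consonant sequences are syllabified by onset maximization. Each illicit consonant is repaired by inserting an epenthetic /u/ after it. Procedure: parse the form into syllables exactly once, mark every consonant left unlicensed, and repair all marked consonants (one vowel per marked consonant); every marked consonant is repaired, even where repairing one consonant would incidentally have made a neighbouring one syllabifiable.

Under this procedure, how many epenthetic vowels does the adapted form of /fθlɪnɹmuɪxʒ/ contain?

The unsyllabifiable consonants are /f/, /θ/, /ɹ/, /ʒ/; each receives one epenthetic vowel.

4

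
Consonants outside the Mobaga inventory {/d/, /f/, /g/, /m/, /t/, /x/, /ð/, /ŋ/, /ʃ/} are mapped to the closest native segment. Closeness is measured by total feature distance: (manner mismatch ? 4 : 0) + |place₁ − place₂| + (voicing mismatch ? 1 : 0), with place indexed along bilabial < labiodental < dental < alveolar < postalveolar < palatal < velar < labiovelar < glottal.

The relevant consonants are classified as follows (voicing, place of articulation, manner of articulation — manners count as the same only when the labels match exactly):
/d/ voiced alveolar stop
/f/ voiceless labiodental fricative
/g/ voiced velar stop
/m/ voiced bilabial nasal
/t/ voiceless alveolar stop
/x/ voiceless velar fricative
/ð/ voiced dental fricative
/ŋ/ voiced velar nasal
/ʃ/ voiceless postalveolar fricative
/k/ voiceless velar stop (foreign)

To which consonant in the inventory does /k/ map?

g

/g/ is closest: same manner (stop), place distance 0 (velar→velar), voicing differs (+1); total 1. Next closest is /t/ at distance 3.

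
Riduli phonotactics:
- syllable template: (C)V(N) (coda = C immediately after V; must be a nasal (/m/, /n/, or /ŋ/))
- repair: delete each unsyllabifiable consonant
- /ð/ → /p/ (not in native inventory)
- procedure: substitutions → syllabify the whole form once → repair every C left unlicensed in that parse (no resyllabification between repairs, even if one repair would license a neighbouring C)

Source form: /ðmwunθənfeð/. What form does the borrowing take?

wunθənfe

Substitution: /ð/ → /p/, giving /pmwunθənfep/.
Under (C)V(N), the unsyllabifiable consonants are /p/, /m/, /p/ (only a nasal (/m/, /n/, or /ŋ/) is licensed in coda position; onsets are limited to one consonant).
Deleting the stranded consonants removes /p/, /m/, /p/.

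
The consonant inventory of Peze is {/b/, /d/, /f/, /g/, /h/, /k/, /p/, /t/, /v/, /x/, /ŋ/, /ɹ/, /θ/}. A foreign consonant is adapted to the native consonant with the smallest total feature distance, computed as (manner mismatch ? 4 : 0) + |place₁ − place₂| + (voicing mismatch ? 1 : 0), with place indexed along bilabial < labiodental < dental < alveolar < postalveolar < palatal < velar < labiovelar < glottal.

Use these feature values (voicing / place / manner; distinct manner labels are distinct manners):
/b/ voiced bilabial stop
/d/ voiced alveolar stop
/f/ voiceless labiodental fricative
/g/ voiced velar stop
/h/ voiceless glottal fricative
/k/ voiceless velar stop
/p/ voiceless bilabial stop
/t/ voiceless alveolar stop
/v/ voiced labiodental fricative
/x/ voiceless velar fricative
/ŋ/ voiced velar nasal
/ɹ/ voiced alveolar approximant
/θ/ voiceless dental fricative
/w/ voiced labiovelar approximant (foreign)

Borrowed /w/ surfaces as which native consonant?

/ɹ/ is closest: same manner (approximant), place distance 4 (labiovelar→alveolar), same voicing; total 4. Next closest is /g/ at distance 5.

ɹ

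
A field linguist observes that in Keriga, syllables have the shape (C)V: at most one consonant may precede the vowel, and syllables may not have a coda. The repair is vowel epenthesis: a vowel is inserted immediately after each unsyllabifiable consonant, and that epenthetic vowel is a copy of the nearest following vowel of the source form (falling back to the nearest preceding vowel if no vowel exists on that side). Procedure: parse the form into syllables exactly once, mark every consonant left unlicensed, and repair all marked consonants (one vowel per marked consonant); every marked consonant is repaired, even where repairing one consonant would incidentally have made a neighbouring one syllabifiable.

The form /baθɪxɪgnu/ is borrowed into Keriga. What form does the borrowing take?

baθɪxɪgunu

The consonants /g/ cannot be parsed into a legal (C)V syllable (no codas are permitted; onsets are limited to one consonant).
Each unlicensed consonant becomes the onset of a new syllable: /g/ → /gu/.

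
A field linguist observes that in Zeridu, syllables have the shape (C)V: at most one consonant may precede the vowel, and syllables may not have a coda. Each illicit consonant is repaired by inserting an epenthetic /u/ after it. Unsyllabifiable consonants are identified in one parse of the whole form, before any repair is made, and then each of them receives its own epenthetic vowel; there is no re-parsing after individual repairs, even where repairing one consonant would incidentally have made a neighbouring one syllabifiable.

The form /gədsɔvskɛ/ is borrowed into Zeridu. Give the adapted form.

The consonants /d/, /v/, /s/ cannot be parsed into a legal (C)V syllable (no codas are permitted; onsets are limited to one consonant).
Each unlicensed consonant becomes the onset of a new syllable: /d/ → /du/, /v/ → /vu/, /s/ → /su/.

gədusɔvusukɛ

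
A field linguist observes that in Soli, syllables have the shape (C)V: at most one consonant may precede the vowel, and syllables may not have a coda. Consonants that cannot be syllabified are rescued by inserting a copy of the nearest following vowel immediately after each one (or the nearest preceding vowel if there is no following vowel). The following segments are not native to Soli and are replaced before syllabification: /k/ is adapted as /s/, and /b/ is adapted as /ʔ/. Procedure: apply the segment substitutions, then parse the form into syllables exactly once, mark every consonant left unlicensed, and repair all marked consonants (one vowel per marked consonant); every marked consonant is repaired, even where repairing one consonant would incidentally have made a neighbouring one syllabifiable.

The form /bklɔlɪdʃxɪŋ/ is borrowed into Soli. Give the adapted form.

Substitution: /b/ → /ʔ/, /k/ → /s/, giving /ʔslɔlɪdʃxɪŋ/.
Syllabifying with onset maximization leaves /ʔ/, /s/, /d/, /ʃ/, /ŋ/ stranded (no codas are permitted; onsets are limited to one consonant).
Epenthesis after each stranded consonant: /ʔ/ → /ʔɔ/, /s/ → /sɔ/, /d/ → /dɪ/, /ʃ/ → /ʃɪ/, /ŋ/ → /ŋɪ/.

ʔɔsɔlɔlɪdɪʃɪxɪŋɪ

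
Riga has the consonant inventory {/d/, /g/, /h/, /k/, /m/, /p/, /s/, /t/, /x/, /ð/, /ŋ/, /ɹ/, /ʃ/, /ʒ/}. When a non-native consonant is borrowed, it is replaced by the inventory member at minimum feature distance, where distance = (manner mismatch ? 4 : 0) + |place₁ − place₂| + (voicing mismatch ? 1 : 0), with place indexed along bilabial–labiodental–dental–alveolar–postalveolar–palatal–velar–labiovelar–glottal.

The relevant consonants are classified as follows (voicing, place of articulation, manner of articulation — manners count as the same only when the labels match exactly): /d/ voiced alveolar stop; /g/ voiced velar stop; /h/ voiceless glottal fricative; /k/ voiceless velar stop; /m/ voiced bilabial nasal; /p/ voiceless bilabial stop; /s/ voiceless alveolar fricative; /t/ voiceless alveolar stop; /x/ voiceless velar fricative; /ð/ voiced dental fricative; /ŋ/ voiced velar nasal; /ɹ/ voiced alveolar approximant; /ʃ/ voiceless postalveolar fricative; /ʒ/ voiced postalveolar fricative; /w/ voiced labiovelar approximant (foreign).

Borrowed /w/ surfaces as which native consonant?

ɹ

/ɹ/ is closest: same manner (approximant), place distance 4 (labiovelar→alveolar), same voicing; total 4. Next closest is /g/ at distance 5.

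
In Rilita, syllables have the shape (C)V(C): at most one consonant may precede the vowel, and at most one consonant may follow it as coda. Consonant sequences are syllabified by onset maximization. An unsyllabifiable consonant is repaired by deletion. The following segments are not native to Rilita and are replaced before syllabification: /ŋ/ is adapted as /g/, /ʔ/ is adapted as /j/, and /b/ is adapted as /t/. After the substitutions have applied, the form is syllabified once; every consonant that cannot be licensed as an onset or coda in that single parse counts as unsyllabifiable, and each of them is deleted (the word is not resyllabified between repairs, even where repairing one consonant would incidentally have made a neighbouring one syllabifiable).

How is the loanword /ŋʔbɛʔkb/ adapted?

tɛj

Substitution: /ŋ/ → /g/, /ʔ/ → /j/, /b/ → /t/, giving /gjtɛjkt/.
Under (C)V(C), the unsyllabifiable consonants are /g/, /j/, /k/, /t/ (at most one coda consonant is licensed; onsets are limited to one consonant).
Deleting the stranded consonants removes /g/, /j/, /k/, /t/.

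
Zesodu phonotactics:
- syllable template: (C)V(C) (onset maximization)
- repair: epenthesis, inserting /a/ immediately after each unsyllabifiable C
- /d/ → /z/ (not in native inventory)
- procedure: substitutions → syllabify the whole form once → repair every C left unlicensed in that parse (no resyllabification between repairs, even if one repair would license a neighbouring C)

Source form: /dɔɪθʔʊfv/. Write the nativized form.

zɔɪθʔʊfva

Substitution: /d/ → /z/, giving /zɔɪθʔʊfv/.
Syllabifying with onset maximization leaves /v/ stranded (at most one coda consonant is licensed; onsets are limited to one consonant).
Epenthesis after each stranded consonant: /v/ → /va/.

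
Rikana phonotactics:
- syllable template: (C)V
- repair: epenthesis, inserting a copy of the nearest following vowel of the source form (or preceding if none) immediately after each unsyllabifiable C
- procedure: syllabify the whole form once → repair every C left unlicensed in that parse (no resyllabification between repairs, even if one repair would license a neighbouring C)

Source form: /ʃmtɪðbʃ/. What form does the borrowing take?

The consonants /ʃ/, /m/, /ð/, /b/, /ʃ/ cannot be parsed into a legal (C)V syllable (no codas are permitted; onsets are limited to one consonant).
Each unlicensed consonant becomes the onset of a new syllable: /ʃ/ → /ʃɪ/, /m/ → /mɪ/, /ð/ → /ðɪ/, /b/ → /bɪ/, /ʃ/ → /ʃɪ/.

ʃɪmɪtɪðɪbɪʃɪ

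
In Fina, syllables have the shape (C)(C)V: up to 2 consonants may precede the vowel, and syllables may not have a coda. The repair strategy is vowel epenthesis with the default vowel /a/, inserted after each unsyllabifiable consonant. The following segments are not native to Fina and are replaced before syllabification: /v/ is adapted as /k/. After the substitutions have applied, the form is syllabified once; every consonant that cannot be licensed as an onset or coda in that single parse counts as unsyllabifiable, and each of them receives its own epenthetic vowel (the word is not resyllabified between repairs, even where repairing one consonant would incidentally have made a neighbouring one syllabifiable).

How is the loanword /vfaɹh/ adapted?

Substitution: /v/ → /k/, giving /kfaɹh/.
Syllabifying with onset maximization leaves /ɹ/, /h/ stranded (no codas are permitted; onsets may contain at most 2 consonants).
Each unlicensed consonant becomes the onset of a new syllable: /ɹ/ → /ɹa/, /h/ → /ha/.

kfaɹaha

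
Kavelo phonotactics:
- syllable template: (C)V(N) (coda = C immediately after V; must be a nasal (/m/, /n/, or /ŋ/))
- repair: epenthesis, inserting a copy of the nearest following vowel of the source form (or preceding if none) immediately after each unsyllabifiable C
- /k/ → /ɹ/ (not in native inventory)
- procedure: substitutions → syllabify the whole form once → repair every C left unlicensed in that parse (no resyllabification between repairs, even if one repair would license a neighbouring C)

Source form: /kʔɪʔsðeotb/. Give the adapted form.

ɹɪʔɪʔeseðeotobo

Substitution: /k/ → /ɹ/, giving /ɹʔɪʔsðeotb/.
Syllabifying with onset maximization leaves /ɹ/, /ʔ/, /s/, /t/, /b/ stranded (only a nasal (/m/, /n/, or /ŋ/) is licensed in coda position; onsets are limited to one consonant).
Inserting the epenthetic vowel yields /ɹ/ → /ɹɪ/, /ʔ/ → /ʔe/, /s/ → /se/, /t/ → /to/, /b/ → /bo/.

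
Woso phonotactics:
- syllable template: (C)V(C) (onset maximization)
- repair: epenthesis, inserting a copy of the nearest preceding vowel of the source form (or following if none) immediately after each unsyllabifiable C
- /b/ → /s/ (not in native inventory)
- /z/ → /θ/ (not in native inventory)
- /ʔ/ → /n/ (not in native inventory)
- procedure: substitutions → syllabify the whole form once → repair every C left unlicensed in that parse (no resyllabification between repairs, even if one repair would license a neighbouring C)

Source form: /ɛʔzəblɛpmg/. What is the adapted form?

Substitution: /ʔ/ → /n/, /z/ → /θ/, /b/ → /s/, giving /ɛnθəslɛpmg/.
Syllabifying with onset maximization leaves /m/, /g/ stranded (at most one coda consonant is licensed; onsets are limited to one consonant).
Epenthesis after each stranded consonant: /m/ → /mɛ/, /g/ → /gɛ/.

ɛnθəslɛpmɛgɛ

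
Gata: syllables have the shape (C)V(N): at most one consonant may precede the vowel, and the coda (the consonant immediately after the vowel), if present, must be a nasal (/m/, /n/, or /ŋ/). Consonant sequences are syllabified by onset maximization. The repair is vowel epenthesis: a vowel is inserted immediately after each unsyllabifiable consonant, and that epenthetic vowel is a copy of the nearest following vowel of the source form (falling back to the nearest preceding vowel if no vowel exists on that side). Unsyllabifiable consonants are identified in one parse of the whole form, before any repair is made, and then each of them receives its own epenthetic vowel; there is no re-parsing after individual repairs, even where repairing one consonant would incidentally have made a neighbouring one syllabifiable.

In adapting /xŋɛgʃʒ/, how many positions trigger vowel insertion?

The unsyllabifiable consonants are /x/, /g/, /ʃ/, /ʒ/; each receives one epenthetic vowel.

4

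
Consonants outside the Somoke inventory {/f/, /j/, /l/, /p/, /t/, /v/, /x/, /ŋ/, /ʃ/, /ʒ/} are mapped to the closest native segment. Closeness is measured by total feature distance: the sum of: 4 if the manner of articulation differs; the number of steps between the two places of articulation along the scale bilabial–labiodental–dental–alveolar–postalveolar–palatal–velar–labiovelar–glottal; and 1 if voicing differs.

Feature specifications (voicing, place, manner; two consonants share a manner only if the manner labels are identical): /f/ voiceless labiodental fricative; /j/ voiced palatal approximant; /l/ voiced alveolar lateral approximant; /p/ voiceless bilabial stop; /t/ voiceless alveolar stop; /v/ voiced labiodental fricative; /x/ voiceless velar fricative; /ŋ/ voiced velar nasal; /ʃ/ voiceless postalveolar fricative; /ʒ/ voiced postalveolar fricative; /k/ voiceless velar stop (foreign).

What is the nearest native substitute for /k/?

/t/ is closest: same manner (stop), place distance 3 (velar→alveolar), same voicing; total 3. Next closest is /x/ at distance 4.

t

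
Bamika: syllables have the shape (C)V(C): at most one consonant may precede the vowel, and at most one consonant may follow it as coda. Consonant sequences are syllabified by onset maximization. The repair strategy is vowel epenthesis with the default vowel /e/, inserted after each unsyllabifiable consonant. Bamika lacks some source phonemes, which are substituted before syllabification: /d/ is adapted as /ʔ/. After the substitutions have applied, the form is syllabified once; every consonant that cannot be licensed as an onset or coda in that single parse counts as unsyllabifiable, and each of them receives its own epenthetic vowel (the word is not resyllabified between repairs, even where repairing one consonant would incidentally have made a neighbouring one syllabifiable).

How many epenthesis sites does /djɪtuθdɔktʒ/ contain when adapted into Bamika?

After substitution the input is /ʔjɪtuθʔɔktʒ/.
The unsyllabifiable consonants are /ʔ/, /t/, /ʒ/; each receives one epenthetic vowel.

3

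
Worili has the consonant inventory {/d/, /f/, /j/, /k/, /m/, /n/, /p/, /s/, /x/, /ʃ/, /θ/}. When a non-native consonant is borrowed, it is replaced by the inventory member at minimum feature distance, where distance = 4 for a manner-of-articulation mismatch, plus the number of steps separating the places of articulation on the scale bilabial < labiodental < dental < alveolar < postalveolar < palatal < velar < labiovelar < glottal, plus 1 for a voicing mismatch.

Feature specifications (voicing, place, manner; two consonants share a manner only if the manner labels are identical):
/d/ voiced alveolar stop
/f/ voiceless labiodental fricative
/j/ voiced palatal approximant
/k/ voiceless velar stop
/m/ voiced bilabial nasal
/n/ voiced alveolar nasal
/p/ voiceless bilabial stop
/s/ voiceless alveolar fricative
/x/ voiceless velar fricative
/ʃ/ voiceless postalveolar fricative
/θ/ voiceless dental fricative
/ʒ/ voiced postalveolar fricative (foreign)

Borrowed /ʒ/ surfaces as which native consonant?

/ʃ/ is closest: same manner (fricative), place distance 0 (postalveolar→postalveolar), voicing differs (+1); total 1. Next closest is /s/ at distance 2.

ʃ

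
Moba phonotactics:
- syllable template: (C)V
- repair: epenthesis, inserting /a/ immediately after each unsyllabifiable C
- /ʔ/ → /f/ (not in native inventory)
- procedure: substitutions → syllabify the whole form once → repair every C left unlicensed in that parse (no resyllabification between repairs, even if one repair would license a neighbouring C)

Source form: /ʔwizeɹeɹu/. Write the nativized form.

Substitution: /ʔ/ → /f/, giving /fwizeɹeɹu/.
The consonants /f/ cannot be parsed into a legal (C)V syllable (no codas are permitted; onsets are limited to one consonant).
Each unlicensed consonant becomes the onset of a new syllable: /f/ → /fa/.

fawizeɹeɹu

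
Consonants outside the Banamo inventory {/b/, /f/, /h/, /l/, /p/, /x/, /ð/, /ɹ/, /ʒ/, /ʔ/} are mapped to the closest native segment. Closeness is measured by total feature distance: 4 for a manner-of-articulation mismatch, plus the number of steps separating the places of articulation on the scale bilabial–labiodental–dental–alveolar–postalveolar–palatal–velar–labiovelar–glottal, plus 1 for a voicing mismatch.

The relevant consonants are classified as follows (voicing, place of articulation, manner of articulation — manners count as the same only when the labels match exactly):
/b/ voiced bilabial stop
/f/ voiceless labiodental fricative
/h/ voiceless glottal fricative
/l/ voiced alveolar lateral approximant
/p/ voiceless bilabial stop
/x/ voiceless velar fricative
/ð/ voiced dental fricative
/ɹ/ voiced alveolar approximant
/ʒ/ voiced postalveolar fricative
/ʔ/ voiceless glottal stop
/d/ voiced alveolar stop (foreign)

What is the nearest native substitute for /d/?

/b/ is closest: same manner (stop), place distance 3 (alveolar→bilabial), same voicing; total 3. Next closest is /l/ at distance 4.

b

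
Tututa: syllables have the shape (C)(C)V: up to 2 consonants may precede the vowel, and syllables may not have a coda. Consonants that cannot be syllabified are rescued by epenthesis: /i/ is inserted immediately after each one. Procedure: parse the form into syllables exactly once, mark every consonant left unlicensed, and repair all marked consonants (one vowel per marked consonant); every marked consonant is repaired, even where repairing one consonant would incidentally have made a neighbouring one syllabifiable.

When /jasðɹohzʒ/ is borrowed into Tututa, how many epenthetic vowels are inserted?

The unsyllabifiable consonants are /s/, /h/, /z/, /ʒ/; each receives one epenthetic vowel.

4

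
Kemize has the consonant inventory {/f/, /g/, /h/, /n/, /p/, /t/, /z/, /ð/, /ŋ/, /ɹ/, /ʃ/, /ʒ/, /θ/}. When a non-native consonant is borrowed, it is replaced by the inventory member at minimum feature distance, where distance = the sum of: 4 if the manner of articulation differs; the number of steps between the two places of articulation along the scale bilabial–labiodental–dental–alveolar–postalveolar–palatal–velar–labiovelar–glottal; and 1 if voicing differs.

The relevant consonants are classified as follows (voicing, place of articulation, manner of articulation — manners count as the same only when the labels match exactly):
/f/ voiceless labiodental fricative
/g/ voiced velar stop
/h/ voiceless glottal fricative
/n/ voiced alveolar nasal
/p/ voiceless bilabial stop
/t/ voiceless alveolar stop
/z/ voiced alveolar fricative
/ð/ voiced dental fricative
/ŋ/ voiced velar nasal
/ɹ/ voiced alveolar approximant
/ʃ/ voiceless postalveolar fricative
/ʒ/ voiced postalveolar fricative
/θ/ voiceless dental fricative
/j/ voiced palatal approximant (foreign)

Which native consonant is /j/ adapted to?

/ɹ/ is closest: same manner (approximant), place distance 2 (palatal→alveolar), same voicing; total 2. Next closest is /g/ at distance 5.

ɹ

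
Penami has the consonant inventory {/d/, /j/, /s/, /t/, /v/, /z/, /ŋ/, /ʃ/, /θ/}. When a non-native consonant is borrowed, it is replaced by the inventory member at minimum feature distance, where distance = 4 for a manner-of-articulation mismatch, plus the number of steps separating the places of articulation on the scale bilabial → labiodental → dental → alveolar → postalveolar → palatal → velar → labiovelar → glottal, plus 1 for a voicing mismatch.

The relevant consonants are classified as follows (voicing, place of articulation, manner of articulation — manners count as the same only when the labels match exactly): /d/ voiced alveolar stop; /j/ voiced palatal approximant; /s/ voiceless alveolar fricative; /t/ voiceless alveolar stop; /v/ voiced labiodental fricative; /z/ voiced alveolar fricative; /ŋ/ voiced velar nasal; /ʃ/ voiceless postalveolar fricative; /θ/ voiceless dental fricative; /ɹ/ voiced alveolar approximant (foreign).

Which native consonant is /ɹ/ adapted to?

/j/ is closest: same manner (approximant), place distance 2 (alveolar→palatal), same voicing; total 2. Next closest is /d/ at distance 4.

j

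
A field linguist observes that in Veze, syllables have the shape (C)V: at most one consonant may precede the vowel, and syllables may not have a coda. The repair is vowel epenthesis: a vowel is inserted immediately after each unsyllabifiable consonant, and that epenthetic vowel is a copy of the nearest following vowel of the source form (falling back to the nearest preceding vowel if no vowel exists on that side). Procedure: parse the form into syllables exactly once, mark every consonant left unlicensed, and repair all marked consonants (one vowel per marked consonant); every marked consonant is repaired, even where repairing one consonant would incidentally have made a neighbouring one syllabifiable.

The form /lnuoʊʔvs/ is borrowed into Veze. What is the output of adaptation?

The consonants /l/, /ʔ/, /v/, /s/ cannot be parsed into a legal (C)V syllable (no codas are permitted; onsets are limited to one consonant).
Epenthesis after each stranded consonant: /l/ → /lu/, /ʔ/ → /ʔʊ/, /v/ → /vʊ/, /s/ → /sʊ/.

lunuoʊʔʊvʊsʊ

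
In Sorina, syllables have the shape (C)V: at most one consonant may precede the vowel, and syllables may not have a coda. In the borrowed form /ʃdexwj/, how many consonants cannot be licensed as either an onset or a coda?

Syllabifying with onset maximization leaves /ʃ/, /x/, /w/, /j/ stranded (no codas are permitted; onsets are limited to one consonant).

4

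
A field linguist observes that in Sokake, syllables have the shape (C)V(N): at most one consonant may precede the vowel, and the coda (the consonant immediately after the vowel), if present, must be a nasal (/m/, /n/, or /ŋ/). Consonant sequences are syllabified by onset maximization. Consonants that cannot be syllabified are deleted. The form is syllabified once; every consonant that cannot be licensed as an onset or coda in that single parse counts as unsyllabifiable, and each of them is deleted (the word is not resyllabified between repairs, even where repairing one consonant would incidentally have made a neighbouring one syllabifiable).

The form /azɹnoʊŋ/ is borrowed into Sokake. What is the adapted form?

anoʊŋ

The consonants /z/, /ɹ/ cannot be parsed into a legal (C)V(N) syllable (only a nasal (/m/, /n/, or /ŋ/) is licensed in coda position; onsets are limited to one consonant).
Deleting the stranded consonants removes /z/, /ɹ/.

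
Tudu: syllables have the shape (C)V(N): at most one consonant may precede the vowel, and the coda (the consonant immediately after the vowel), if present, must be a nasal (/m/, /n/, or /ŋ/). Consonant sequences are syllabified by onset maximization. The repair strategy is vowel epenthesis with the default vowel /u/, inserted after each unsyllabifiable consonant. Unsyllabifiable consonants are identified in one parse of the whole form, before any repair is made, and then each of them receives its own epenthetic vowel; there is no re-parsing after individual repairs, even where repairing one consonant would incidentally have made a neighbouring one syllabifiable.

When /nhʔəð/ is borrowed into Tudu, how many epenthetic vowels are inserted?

The unsyllabifiable consonants are /n/, /h/, /ð/; each receives one epenthetic vowel.

3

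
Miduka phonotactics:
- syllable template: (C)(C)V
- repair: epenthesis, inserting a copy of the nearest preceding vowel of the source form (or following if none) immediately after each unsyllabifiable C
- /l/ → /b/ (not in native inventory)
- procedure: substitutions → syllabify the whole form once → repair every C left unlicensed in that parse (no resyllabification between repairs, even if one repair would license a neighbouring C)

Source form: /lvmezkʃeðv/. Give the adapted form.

Substitution: /l/ → /b/, giving /bvmezkʃeðv/.
Under (C)(C)V, the unsyllabifiable consonants are /b/, /z/, /ð/, /v/ (no codas are permitted; onsets may contain at most 2 consonants).
Each unlicensed consonant becomes the onset of a new syllable: /b/ → /be/, /z/ → /ze/, /ð/ → /ðe/, /v/ → /ve/.

bevmezekʃeðeve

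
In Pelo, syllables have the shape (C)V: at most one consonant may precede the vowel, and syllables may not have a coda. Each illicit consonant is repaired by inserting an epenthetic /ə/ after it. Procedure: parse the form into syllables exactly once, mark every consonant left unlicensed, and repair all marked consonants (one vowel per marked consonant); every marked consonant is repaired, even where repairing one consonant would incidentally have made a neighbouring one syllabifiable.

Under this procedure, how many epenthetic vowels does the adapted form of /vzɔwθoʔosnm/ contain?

The unsyllabifiable consonants are /v/, /w/, /s/, /n/, /m/; each receives one epenthetic vowel.

5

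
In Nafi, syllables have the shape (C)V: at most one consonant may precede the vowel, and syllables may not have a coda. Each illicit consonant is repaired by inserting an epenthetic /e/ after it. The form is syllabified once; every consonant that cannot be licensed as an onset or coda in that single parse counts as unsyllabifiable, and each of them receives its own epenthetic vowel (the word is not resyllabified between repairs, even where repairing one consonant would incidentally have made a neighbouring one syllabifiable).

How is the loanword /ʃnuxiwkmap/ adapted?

The consonants /ʃ/, /w/, /k/, /p/ cannot be parsed into a legal (C)V syllable (no codas are permitted; onsets are limited to one consonant).
Inserting the epenthetic vowel yields /ʃ/ → /ʃe/, /w/ → /we/, /k/ → /ke/, /p/ → /pe/.

ʃenuxiwekemape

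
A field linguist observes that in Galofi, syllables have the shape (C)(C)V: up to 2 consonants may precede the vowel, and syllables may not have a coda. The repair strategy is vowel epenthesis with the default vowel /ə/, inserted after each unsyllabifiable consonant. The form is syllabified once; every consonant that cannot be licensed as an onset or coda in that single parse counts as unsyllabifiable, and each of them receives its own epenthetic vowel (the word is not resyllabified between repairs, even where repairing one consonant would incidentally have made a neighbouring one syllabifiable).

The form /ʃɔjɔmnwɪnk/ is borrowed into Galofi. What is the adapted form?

The consonants /m/, /n/, /k/ cannot be parsed into a legal (C)(C)V syllable (no codas are permitted; onsets may contain at most 2 consonants).
Epenthesis after each stranded consonant: /m/ → /mə/, /n/ → /nə/, /k/ → /kə/.

ʃɔjɔmənwɪnəkə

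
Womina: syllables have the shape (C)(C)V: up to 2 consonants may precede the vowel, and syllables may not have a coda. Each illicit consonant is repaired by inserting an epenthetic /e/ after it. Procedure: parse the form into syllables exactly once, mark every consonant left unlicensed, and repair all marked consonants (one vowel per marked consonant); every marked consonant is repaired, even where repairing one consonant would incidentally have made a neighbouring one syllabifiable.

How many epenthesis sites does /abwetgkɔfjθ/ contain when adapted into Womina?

The unsyllabifiable consonants are /t/, /f/, /j/, /θ/; each receives one epenthetic vowel.

4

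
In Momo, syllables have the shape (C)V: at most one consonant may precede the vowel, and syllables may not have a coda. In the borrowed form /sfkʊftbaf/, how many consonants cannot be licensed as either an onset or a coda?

Under (C)V, the unsyllabifiable consonants are /s/, /f/, /f/, /t/, /f/ (no codas are permitted; onsets are limited to one consonant).

5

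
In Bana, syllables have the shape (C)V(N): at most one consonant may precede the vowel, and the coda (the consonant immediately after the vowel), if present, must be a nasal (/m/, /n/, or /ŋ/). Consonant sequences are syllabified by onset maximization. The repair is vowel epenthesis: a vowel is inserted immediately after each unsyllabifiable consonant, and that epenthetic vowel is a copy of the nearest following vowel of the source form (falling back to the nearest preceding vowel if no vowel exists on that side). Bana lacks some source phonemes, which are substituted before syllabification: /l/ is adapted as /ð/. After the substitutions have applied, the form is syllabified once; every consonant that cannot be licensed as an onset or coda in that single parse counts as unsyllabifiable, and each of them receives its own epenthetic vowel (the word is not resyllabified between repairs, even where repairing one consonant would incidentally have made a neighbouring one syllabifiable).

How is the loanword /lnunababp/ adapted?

Substitution: /l/ → /ð/, giving /ðnunababp/.
The consonants /ð/, /b/, /p/ cannot be parsed into a legal (C)V(N) syllable (only a nasal (/m/, /n/, or /ŋ/) is licensed in coda position; onsets are limited to one consonant).
Each unlicensed consonant becomes the onset of a new syllable: /ð/ → /ðu/, /b/ → /ba/, /p/ → /pa/.

ðununababapa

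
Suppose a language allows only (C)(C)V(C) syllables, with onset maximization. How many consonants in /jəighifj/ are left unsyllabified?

The consonants /j/ cannot be parsed into a legal (C)(C)V(C) syllable (at most one coda consonant is licensed; onsets may contain at most 2 consonants).

1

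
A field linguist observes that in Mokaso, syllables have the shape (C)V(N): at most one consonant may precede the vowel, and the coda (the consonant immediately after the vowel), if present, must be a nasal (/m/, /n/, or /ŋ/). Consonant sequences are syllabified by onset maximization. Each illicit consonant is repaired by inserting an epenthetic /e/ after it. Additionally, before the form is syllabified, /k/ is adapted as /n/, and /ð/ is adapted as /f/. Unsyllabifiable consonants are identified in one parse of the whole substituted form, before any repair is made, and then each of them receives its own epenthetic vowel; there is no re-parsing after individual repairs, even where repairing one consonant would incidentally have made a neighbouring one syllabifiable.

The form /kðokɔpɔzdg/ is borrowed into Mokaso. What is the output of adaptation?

nefonɔpɔzedege

Substitution: /k/ → /n/, /ð/ → /f/, giving /nfonɔpɔzdg/.
Syllabifying with onset maximization leaves /n/, /z/, /d/, /g/ stranded (only a nasal (/m/, /n/, or /ŋ/) is licensed in coda position; onsets are limited to one consonant).
Epenthesis after each stranded consonant: /n/ → /ne/, /z/ → /ze/, /d/ → /de/, /g/ → /ge/.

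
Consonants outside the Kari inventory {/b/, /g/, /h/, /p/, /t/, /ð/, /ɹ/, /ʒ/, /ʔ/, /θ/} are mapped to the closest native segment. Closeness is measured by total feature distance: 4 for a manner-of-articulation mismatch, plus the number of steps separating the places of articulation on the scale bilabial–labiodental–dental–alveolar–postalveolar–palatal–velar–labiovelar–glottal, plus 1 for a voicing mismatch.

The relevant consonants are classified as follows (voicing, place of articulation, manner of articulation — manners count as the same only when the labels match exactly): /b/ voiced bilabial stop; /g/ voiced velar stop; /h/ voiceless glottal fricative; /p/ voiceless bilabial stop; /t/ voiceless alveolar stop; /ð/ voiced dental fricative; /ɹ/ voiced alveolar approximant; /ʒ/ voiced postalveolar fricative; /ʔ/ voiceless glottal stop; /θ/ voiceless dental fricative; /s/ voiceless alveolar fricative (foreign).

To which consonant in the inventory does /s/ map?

θ

/θ/ is closest: same manner (fricative), place distance 1 (alveolar→dental), same voicing; total 1. Next closest is /ð/ at distance 2.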